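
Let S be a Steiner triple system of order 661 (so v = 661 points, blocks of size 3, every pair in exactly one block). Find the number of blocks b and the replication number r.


An STS(v) is a 2-(v, 3, 1) BIBD: block size k = 3, λ = 1.
Replication: r(k − 1) = λ(v − 1) ⇒ r·2 = 661 − 1 = 660 ⇒ r = 330.
Block count: bk = vr ⇒ b·3 = 661·330 = 218130 ⇒ b = 72710.
(Check via b = v(v − 1)/6 = 661·660/6 = 436260/6 = 72710.)

r = 330, b = 72710.


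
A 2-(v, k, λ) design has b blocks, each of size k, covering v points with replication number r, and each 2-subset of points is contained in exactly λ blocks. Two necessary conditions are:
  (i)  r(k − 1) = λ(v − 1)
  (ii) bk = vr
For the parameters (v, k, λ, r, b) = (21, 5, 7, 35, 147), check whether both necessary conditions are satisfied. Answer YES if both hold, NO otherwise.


Condition (i): r(k − 1) = 35·4 = 140; λ(v − 1) = 7·20 = 140. Match? YES.
Condition (ii): bk = 147·5 = 735; vr = 21·35 = 735. Match? YES.
Both conditions hold? YES.

YES


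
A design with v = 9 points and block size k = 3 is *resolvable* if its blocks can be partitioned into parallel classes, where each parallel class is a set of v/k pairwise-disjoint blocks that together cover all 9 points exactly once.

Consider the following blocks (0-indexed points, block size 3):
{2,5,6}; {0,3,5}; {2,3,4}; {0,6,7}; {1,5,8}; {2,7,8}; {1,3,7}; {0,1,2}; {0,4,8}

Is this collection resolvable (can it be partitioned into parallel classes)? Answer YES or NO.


v = 9, block size k = 3, number of blocks = 9.
For resolvability, blocks must partition into parallel classes of size v/k = 3.
Total blocks must therefore be a multiple of 3: 9 = 3·3 + 0 ⇒ divisible ✓.
Consider block {0,3,5}. The only other block(s) in the collection disjoint from it are {2,7,8} — just 1 block(s). Any parallel class containing {0,3,5} would need 2 other blocks each disjoint from it, so no parallel class of size 3 can contain {0,3,5}.
Since every block must belong to some parallel class in a resolution, the collection cannot be partitioned into parallel classes.
Resolvable? NO.

NO


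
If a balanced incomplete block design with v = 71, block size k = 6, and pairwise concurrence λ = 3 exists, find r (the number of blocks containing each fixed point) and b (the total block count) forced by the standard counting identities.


Any 2-(v, k, λ) BIBD satisfies two necessary conditions:
  (i)  Each point sits in r blocks, and counting incidences through any fixed point gives r(k − 1) = λ(v − 1), so r = λ(v − 1)/(k − 1).
  (ii) Total incidences bk = vr, so b = vr/k.
Step 1: r = λ(v − 1)/(k − 1) = 3·(71 − 1)/(6 − 1) = 3·70/5 = 210/5 = 42.
Step 2: b = vr/k = 71·42/6 = 2982/6 = 497.
Check integrality: r = 42 ∈ Z ✓, b = 497 ∈ Z ✓.
(These identities are necessary conditions: they determine r and b for any design with these parameters, but do not by themselves prove that one exists.)

r = 42, b = 497.


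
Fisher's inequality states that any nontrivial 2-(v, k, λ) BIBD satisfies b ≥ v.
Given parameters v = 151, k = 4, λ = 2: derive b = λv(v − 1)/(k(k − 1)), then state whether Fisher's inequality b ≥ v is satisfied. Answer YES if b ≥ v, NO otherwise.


b = λv(v − 1)/(k(k − 1)) = 2·151·150/(4·3) = 45300/12 = 3775.
Compare with v = 151: b ≥ v, so Fisher's inequality holds.

YES


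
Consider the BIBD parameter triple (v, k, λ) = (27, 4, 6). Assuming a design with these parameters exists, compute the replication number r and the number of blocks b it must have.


Any 2-(v, k, λ) BIBD satisfies two necessary conditions:
  (i)  Each point sits in r blocks, and counting incidences through any fixed point gives r(k − 1) = λ(v − 1), so r = λ(v − 1)/(k − 1).
  (ii) Total incidences bk = vr, so b = vr/k.
Step 1: r = λ(v − 1)/(k − 1) = 6·(27 − 1)/(4 − 1) = 6·26/3 = 156/3 = 52.
Step 2: b = vr/k = 27·52/4 = 1404/4 = 351.
Check integrality: r = 52 ∈ Z ✓, b = 351 ∈ Z ✓.
(These identities are necessary conditions: they determine r and b for any design with these parameters, but do not by themselves prove that one exists.)

r = 52, b = 351.


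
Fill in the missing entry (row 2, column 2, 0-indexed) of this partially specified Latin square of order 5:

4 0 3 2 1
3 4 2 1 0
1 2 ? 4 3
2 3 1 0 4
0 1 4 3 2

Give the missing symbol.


Row 2 contains symbols [1, 2, 3, 4] — missing [0].
Column 2 contains symbols [1, 2, 3, 4] — missing [0].
The missing symbol must appear in both missing sets; intersection = [0].
Therefore the hidden value is 0.

Missing value = 0.


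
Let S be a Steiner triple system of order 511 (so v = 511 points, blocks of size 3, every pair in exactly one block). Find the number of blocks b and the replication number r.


An STS(v) is a 2-(v, 3, 1) BIBD: block size k = 3, λ = 1.
Replication: r(k − 1) = λ(v − 1) ⇒ r·2 = 511 − 1 = 510 ⇒ r = 255.
Block count: b = v(v − 1)/6 = 511·510/6 = 260610/6 = 43435.
(Check via bk = vr: 43435·3 = 130305 = 511·255 = 130305 ✓.)

r = 255, b = 43435.


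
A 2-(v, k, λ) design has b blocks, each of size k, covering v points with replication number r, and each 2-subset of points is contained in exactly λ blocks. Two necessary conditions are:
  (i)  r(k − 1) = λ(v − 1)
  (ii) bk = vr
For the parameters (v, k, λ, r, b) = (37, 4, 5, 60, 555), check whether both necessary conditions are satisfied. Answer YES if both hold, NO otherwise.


Condition (i): r(k − 1) = 60·3 = 180; λ(v − 1) = 5·36 = 180. Match? YES.
Condition (ii): bk = 555·4 = 2220; vr = 37·60 = 2220. Match? YES.
Both conditions hold? YES.

YES


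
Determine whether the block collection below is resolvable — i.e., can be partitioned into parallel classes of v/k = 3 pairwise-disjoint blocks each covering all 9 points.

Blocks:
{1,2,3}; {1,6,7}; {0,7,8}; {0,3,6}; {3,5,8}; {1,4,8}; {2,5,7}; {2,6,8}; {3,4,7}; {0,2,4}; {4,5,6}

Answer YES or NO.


v = 9, block size k = 3, number of blocks = 11.
For resolvability, blocks must partition into parallel classes of size v/k = 3.
Total blocks must therefore be a multiple of 3: 11 = 3·3 + 2 ⇒ not divisible ✗.
Resolvable? NO.

NO


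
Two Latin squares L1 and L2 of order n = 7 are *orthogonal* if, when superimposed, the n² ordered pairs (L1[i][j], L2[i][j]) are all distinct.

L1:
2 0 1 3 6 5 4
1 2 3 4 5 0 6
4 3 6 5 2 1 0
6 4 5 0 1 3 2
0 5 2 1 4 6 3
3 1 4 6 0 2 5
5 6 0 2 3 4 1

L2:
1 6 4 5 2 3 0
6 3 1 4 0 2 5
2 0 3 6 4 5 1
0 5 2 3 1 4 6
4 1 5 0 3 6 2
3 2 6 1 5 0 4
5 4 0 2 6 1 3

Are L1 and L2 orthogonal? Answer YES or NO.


Form the n² = 49 superimposed pairs (L1[i][j], L2[i][j]), row by row (rows and columns indexed from 0):
row 0: (2,1) (0,6) (1,4) (3,5) (6,2) (5,3) (4,0)
row 1: (1,6) (2,3) (3,1) (4,4) (5,0) (0,2) (6,5)
row 2: (4,2) (3,0) (6,3) (5,6) (2,4) (1,5) (0,1)
row 3: (6,0) (4,5) (5,2) (0,3) (1,1) (3,4) (2,6)
row 4: (0,4) (5,1) (2,5) (1,0) (4,3) (6,6) (3,2)
row 5: (3,3) (1,2) (4,6) (6,1) (0,5) (2,0) (5,4)
row 6: (5,5) (6,4) (0,0) (2,2) (3,6) (4,1) (1,3)
Orthogonality requires all 49 pairs distinct.
Check by first coordinate: for each symbol s of L1, list the L2 entries in the n cells where L1 = s; they must all differ.
  L1 = 0: L2 entries (in reading order) 6, 2, 1, 3, 4, 5, 0 — all 7 distinct ✓
  L1 = 1: L2 entries (in reading order) 4, 6, 5, 1, 0, 2, 3 — all 7 distinct ✓
  L1 = 2: L2 entries (in reading order) 1, 3, 4, 6, 5, 0, 2 — all 7 distinct ✓
  L1 = 3: L2 entries (in reading order) 5, 1, 0, 4, 2, 3, 6 — all 7 distinct ✓
  L1 = 4: L2 entries (in reading order) 0, 4, 2, 5, 3, 6, 1 — all 7 distinct ✓
  L1 = 5: L2 entries (in reading order) 3, 0, 6, 2, 1, 4, 5 — all 7 distinct ✓
  L1 = 6: L2 entries (in reading order) 2, 5, 3, 0, 6, 1, 4 — all 7 distinct ✓
Every symbol of L1 meets every symbol of L2 exactly once, so all 49 pairs are distinct (49 of 49).
Conclusion: YES.

YES


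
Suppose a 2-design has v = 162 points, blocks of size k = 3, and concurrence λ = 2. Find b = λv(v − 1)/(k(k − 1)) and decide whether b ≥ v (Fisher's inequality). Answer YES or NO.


r = λ(v − 1)/(k − 1) = 2·161/2 = 161.
b = vr/k = 162·161/3 = 8694.
Fisher's inequality: b ≥ v ⇔ 8694 ≥ 162? YES.

YES


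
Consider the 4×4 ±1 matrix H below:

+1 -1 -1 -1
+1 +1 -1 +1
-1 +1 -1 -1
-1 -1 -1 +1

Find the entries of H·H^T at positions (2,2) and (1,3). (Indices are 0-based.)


Row 1 of H: [1, 1, -1, 1].
Row 2 of H: [-1, 1, -1, -1].
Row 3 of H: [-1, -1, -1, 1].
(H·H^T)[2][2] = Σ_j H[2][j]·H[2][j] = (-1)² + (1)² + (-1)² + (-1)² = 1 + 1 + 1 + 1 = 4.
(H·H^T)[1][3] = Σ_j H[1][j]·H[3][j] = (1)·(-1) + (1)·(-1) + (-1)·(-1) + (1)·(1) = -1 + -1 + 1 + 1 = 0.
So rows 1 and 3 are orthogonal; the diagonal entry equals n = 4.

(2,2) entry = 4; (1,3) entry = 0.


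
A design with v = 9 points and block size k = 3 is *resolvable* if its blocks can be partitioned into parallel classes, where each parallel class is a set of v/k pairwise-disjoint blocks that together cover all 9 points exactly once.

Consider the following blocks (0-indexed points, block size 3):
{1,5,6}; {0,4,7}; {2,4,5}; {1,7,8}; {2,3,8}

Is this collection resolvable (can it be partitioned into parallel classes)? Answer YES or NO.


v = 9, block size k = 3, number of blocks = 5.
For resolvability, blocks must partition into parallel classes of size v/k = 3.
Total blocks must therefore be a multiple of 3: 5 = 3·1 + 2 ⇒ not divisible ✗.
Resolvable? NO.

NO


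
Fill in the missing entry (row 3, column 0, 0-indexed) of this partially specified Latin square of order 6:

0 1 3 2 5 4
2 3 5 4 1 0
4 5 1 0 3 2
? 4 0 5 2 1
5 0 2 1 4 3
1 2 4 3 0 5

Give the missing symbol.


Row 3 contains symbols [0, 1, 2, 4, 5] — missing [3].
Column 0 contains symbols [0, 1, 2, 4, 5] — missing [3].
The missing symbol must appear in both missing sets; intersection = [3].
Therefore the hidden value is 3.

Missing value = 3.


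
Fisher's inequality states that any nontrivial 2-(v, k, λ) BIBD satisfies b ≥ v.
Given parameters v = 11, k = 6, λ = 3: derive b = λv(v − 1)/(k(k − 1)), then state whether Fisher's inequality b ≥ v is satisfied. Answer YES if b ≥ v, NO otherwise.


r = λ(v − 1)/(k − 1) = 3·10/5 = 6.
b = vr/k = 11·6/6 = 11.
Fisher's inequality: b ≥ v ⇔ 11 ≥ 11? YES.

YES


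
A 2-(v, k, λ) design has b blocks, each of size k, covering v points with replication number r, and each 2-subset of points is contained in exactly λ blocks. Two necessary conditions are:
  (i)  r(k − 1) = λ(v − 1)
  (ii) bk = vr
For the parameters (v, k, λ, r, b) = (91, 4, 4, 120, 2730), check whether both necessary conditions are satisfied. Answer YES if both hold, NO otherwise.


Condition (i): r(k − 1) = 120·3 = 360; λ(v − 1) = 4·90 = 360. Match? YES.
Condition (ii): bk = 2730·4 = 10920; vr = 91·120 = 10920. Match? YES.
Both conditions hold? YES.

YES


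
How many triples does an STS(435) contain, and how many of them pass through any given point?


An STS(v) is a 2-(v, 3, 1) BIBD: block size k = 3, λ = 1.
Replication: r(k − 1) = λ(v − 1) ⇒ r·2 = 435 − 1 = 434 ⇒ r = 217.
Block count: b = v(v − 1)/6 = 435·434/6 = 188790/6 = 31465.
(Check via bk = vr: 31465·3 = 94395 = 435·217 = 94395 ✓.)

r = 217, b = 31465.


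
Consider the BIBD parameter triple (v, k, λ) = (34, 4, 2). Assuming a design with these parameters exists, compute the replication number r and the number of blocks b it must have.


Any 2-(v, k, λ) BIBD satisfies two necessary conditions:
  (i)  Each point sits in r blocks, and counting incidences through any fixed point gives r(k − 1) = λ(v − 1), so r = λ(v − 1)/(k − 1).
  (ii) Total incidences bk = vr, so b = vr/k.
Step 1: r = λ(v − 1)/(k − 1) = 2·(34 − 1)/(4 − 1) = 2·33/3 = 66/3 = 22.
Step 2: b = vr/k = 34·22/4 = 748/4 = 187.
Check integrality: r = 22 ∈ Z ✓, b = 187 ∈ Z ✓.
(These identities are necessary conditions: they determine r and b for any design with these parameters, but do not by themselves prove that one exists.)

r = 22, b = 187.


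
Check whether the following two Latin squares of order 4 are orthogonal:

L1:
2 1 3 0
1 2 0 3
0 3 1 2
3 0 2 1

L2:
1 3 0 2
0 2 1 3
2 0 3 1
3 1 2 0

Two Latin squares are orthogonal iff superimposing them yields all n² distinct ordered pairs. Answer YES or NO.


Form the n² = 16 superimposed pairs (L1[i][j], L2[i][j]), row by row (rows and columns indexed from 0):
row 0: (2,1) (1,3) (3,0) (0,2)
row 1: (1,0) (2,2) (0,1) (3,3)
row 2: (0,2) (3,0) (1,3) (2,1)
row 3: (3,3) (0,1) (2,2) (1,0)
Orthogonality requires all 16 pairs distinct.
But the pair (0,2) repeats: cell (0,3) has L1 = 0, L2 = 2, and cell (2,0) has L1 = 0, L2 = 2.
A repeated pair means some other pair never occurs (only 8 distinct pairs out of 16), so the squares are not orthogonal.
Conclusion: NO.

NO


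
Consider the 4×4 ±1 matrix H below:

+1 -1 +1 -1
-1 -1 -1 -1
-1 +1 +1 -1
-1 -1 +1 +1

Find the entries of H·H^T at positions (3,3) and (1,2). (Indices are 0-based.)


Row 1 of H: [-1, -1, -1, -1].
Row 2 of H: [-1, 1, 1, -1].
Row 3 of H: [-1, -1, 1, 1].
(H·H^T)[3][3] = Σ_j H[3][j]·H[3][j] = (-1)² + (-1)² + (1)² + (1)² = 1 + 1 + 1 + 1 = 4.
(H·H^T)[1][2] = Σ_j H[1][j]·H[2][j] = (-1)·(-1) + (-1)·(1) + (-1)·(1) + (-1)·(-1) = 1 + -1 + -1 + 1 = 0.
So rows 1 and 2 are orthogonal; the diagonal entry equals n = 4.

(3,3) entry = 4; (1,2) entry = 0.


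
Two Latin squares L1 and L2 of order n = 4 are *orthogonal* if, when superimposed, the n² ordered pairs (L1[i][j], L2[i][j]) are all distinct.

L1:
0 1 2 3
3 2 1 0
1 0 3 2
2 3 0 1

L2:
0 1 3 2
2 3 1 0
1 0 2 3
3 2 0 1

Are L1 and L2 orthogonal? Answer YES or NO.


Form the n² = 16 superimposed pairs (L1[i][j], L2[i][j]), row by row (rows and columns indexed from 0):
row 0: (0,0) (1,1) (2,3) (3,2)
row 1: (3,2) (2,3) (1,1) (0,0)
row 2: (1,1) (0,0) (3,2) (2,3)
row 3: (2,3) (3,2) (0,0) (1,1)
Orthogonality requires all 16 pairs distinct.
But the pair (3,2) repeats: cell (0,3) has L1 = 3, L2 = 2, and cell (1,0) has L1 = 3, L2 = 2.
A repeated pair means some other pair never occurs (only 4 distinct pairs out of 16), so the squares are not orthogonal.
Conclusion: NO.

NO


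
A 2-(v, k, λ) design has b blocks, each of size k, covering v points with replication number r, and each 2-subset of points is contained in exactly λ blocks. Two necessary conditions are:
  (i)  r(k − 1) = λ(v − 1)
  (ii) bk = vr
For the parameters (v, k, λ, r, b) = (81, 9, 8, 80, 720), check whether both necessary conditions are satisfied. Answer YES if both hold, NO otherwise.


Condition (i): r(k − 1) = 80·8 = 640; λ(v − 1) = 8·80 = 640. Match? YES.
Condition (ii): bk = 720·9 = 6480; vr = 81·80 = 6480. Match? YES.
Both conditions hold? YES.

YES


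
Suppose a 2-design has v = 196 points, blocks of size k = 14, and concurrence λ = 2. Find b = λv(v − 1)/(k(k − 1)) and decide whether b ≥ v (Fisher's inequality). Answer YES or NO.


b = λv(v − 1)/(k(k − 1)) = 2·196·195/(14·13) = 76440/182 = 420.
Compare with v = 196: b ≥ v, so Fisher's inequality holds.

YES


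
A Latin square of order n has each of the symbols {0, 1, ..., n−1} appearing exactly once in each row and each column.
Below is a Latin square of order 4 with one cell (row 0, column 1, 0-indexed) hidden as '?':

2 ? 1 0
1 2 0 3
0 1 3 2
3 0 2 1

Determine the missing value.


Row 0 contains symbols [0, 1, 2] — missing [3].
Column 1 contains symbols [0, 1, 2] — missing [3].
The missing symbol must appear in both missing sets; intersection = [3].
Therefore the hidden value is 3.

Missing value = 3.


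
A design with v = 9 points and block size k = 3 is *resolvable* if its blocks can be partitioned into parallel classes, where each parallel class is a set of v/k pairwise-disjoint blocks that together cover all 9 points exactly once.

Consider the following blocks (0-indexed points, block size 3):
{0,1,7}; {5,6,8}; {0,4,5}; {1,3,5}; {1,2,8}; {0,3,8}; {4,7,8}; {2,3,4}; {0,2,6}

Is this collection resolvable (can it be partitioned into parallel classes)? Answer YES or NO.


v = 9, block size k = 3, number of blocks = 9.
For resolvability, blocks must partition into parallel classes of size v/k = 3.
Total blocks must therefore be a multiple of 3: 9 = 3·3 + 0 ⇒ divisible ✓.
Consider block {0,4,5}. The only other block(s) in the collection disjoint from it are {1,2,8} — just 1 block(s). Any parallel class containing {0,4,5} would need 2 other blocks each disjoint from it, so no parallel class of size 3 can contain {0,4,5}.
Since every block must belong to some parallel class in a resolution, the collection cannot be partitioned into parallel classes.
Resolvable? NO.

NO


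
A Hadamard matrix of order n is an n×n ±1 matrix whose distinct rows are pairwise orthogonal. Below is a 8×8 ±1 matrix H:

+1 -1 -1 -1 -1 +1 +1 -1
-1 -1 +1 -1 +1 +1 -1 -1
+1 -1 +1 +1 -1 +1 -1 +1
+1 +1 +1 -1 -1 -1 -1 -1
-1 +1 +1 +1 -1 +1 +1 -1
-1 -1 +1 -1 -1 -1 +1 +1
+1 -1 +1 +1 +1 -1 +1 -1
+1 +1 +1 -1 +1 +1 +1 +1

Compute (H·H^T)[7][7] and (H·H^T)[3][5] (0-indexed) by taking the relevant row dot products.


Row 3 of H: [1, 1, 1, -1, -1, -1, -1, -1].
Row 5 of H: [-1, -1, 1, -1, -1, -1, 1, 1].
Row 7 of H: [1, 1, 1, -1, 1, 1, 1, 1].
(H·H^T)[7][7] = Σ_j H[7][j]·H[7][j] = (1)² + (1)² + (1)² + (-1)² + (1)² + (1)² + (1)² + (1)² = 1 + 1 + 1 + 1 + 1 + 1 + 1 + 1 = 8.
(H·H^T)[3][5] = Σ_j H[3][j]·H[5][j] = (1)·(-1) + (1)·(-1) + (1)·(1) + (-1)·(-1) + (-1)·(-1) + (-1)·(-1) + (-1)·(1) + (-1)·(1) = -1 + -1 + 1 + 1 + 1 + 1 + -1 + -1 = 0.
So rows 3 and 5 are orthogonal; the diagonal entry equals n = 8.

(7,7) entry = 8; (3,5) entry = 0.


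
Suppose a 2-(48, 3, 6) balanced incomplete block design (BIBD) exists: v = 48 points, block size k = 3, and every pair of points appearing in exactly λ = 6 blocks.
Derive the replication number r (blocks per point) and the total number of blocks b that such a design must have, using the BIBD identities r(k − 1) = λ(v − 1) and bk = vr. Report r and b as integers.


Any 2-(v, k, λ) BIBD satisfies two necessary conditions:
  (i)  Each point sits in r blocks, and counting incidences through any fixed point gives r(k − 1) = λ(v − 1), so r = λ(v − 1)/(k − 1).
  (ii) Total incidences bk = vr, so b = vr/k.
Step 1: r = λ(v − 1)/(k − 1) = 6·(48 − 1)/(3 − 1) = 6·47/2 = 282/2 = 141.
Step 2: b = vr/k = 48·141/3 = 6768/3 = 2256.
Check integrality: r = 141 ∈ Z ✓, b = 2256 ∈ Z ✓.
(These identities are necessary conditions: they determine r and b for any design with these parameters, but do not by themselves prove that one exists.)

r = 141, b = 2256.


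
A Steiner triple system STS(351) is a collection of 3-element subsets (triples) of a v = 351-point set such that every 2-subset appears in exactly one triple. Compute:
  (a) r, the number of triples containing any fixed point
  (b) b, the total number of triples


An STS(v) is a 2-(v, 3, 1) BIBD: block size k = 3, λ = 1.
Replication: r(k − 1) = λ(v − 1) ⇒ r·2 = 351 − 1 = 350 ⇒ r = 175.
Block count: b = v(v − 1)/6 = 351·350/6 = 122850/6 = 20475.

r = 175, b = 20475.


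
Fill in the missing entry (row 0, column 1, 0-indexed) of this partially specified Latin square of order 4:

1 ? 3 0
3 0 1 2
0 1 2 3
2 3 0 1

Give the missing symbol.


Row 0 contains symbols [0, 1, 3] — missing [2].
Column 1 contains symbols [0, 1, 3] — missing [2].
The missing symbol must appear in both missing sets; intersection = [2].
Therefore the hidden value is 2.

Missing value = 2.


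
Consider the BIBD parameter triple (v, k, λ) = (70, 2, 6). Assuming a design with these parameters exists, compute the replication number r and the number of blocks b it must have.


Any 2-(v, k, λ) BIBD satisfies two necessary conditions:
  (i)  Each point sits in r blocks, and counting incidences through any fixed point gives r(k − 1) = λ(v − 1), so r = λ(v − 1)/(k − 1).
  (ii) Total incidences bk = vr, so b = vr/k.
Step 1: r = λ(v − 1)/(k − 1) = 6·(70 − 1)/(2 − 1) = 6·69/1 = 414/1 = 414.
Step 2: b = vr/k = 70·414/2 = 28980/2 = 14490.
Check integrality: r = 414 ∈ Z ✓, b = 14490 ∈ Z ✓.
(These identities are necessary conditions: they determine r and b for any design with these parameters, but do not by themselves prove that one exists.)

r = 414, b = 14490.


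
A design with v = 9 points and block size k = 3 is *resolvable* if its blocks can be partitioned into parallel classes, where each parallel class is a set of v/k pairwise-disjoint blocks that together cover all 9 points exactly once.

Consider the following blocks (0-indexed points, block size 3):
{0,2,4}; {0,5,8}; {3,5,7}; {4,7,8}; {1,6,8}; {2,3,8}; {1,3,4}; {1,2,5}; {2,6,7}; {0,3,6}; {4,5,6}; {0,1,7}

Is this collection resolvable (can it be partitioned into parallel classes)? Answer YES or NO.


v = 9, block size k = 3, number of blocks = 12.
For resolvability, blocks must partition into parallel classes of size v/k = 3.
Total blocks must therefore be a multiple of 3: 12 = 3·4 + 0 ⇒ divisible ✓.
Greedy packing gives 4 candidate class(es). Each should be a full parallel class (size 3, covers all 9 points).
  Class 1 (3 blocks): {0,2,4}; {3,5,7}; {1,6,8}. Points covered: [0, 1, 2, 3, 4, 5, 6, 7, 8].
  Class 2 (3 blocks): {0,5,8}; {1,3,4}; {2,6,7}. Points covered: [0, 1, 2, 3, 4, 5, 6, 7, 8].
  Class 3 (3 blocks): {4,7,8}; {1,2,5}; {0,3,6}. Points covered: [0, 1, 2, 3, 4, 5, 6, 7, 8].
  Class 4 (3 blocks): {2,3,8}; {4,5,6}; {0,1,7}. Points covered: [0, 1, 2, 3, 4, 5, 6, 7, 8].
All classes full (size 3)? YES. All classes cover every point? YES.
Resolvable? YES.

YES


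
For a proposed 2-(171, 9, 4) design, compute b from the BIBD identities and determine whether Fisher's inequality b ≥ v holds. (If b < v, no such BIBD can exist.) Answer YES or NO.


r = λ(v − 1)/(k − 1) = 4·170/8 = 85.
b = vr/k = 171·85/9 = 1615.
Fisher's inequality: b ≥ v ⇔ 1615 ≥ 171? YES.

YES


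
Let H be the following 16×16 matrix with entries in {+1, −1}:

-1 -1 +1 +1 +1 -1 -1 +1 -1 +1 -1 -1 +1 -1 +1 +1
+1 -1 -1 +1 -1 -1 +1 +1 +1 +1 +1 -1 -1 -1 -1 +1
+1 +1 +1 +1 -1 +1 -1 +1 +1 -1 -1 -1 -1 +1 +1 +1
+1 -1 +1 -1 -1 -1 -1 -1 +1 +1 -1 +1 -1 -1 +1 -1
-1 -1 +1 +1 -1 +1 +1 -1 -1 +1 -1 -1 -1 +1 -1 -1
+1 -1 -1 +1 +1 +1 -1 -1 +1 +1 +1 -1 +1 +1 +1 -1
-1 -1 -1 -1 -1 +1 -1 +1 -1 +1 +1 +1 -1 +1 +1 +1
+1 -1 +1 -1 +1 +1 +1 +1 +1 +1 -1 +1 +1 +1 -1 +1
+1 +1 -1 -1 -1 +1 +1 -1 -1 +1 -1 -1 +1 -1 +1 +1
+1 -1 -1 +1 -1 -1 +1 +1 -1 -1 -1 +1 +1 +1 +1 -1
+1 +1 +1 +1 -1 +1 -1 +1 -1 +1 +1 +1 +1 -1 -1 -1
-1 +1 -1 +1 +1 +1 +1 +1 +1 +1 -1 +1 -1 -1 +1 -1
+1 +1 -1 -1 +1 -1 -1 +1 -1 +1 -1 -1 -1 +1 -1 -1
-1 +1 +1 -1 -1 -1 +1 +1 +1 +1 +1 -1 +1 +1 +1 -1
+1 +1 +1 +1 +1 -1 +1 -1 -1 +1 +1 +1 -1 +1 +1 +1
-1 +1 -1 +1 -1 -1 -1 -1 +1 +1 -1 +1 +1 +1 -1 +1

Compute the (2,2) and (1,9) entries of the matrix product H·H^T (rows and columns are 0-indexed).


Row 1 of H: [1, -1, -1, 1, -1, -1, 1, 1, 1, 1, 1, -1, -1, -1, -1, 1].
Row 2 of H: [1, 1, 1, 1, -1, 1, -1, 1, 1, -1, -1, -1, -1, 1, 1, 1].
Row 9 of H: [1, -1, -1, 1, -1, -1, 1, 1, -1, -1, -1, 1, 1, 1, 1, -1].
(H·H^T)[2][2] = Σ_j H[2][j]·H[2][j] = (1)² + (1)² + (1)² + (1)² + (-1)² + (1)² + (-1)² + (1)² + (1)² + (-1)² + (-1)² + (-1)² + (-1)² + (1)² + (1)² + (1)² = 1 + 1 + 1 + 1 + 1 + 1 + 1 + 1 + 1 + 1 + 1 + 1 + 1 + 1 + 1 + 1 = 16.
(H·H^T)[1][9] = Σ_j H[1][j]·H[9][j] = (1)·(1) + (-1)·(-1) + (-1)·(-1) + (1)·(1) + (-1)·(-1) + (-1)·(-1) + (1)·(1) + (1)·(1) + (1)·(-1) + (1)·(-1) + (1)·(-1) + (-1)·(1) + (-1)·(1) + (-1)·(1) + (-1)·(1) + (1)·(-1) = 1 + 1 + 1 + 1 + 1 + 1 + 1 + 1 + -1 + -1 + -1 + -1 + -1 + -1 + -1 + -1 = 0.
So rows 1 and 9 are orthogonal; the diagonal entry equals n = 16.

(2,2) entry = 16; (1,9) entry = 0.


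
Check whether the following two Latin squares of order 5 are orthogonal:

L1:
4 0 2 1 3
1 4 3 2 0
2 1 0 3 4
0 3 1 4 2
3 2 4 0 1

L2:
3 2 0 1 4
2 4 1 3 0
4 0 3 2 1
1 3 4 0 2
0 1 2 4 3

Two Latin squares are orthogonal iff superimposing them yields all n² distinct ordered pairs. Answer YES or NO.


Form the n² = 25 superimposed pairs (L1[i][j], L2[i][j]), row by row (rows and columns indexed from 0):
row 0: (4,3) (0,2) (2,0) (1,1) (3,4)
row 1: (1,2) (4,4) (3,1) (2,3) (0,0)
row 2: (2,4) (1,0) (0,3) (3,2) (4,1)
row 3: (0,1) (3,3) (1,4) (4,0) (2,2)
row 4: (3,0) (2,1) (4,2) (0,4) (1,3)
Orthogonality requires all 25 pairs distinct.
Check by first coordinate: for each symbol s of L1, list the L2 entries in the n cells where L1 = s; they must all differ.
  L1 = 0: L2 entries (in reading order) 2, 0, 3, 1, 4 — all 5 distinct ✓
  L1 = 1: L2 entries (in reading order) 1, 2, 0, 4, 3 — all 5 distinct ✓
  L1 = 2: L2 entries (in reading order) 0, 3, 4, 2, 1 — all 5 distinct ✓
  L1 = 3: L2 entries (in reading order) 4, 1, 2, 3, 0 — all 5 distinct ✓
  L1 = 4: L2 entries (in reading order) 3, 4, 1, 0, 2 — all 5 distinct ✓
Every symbol of L1 meets every symbol of L2 exactly once, so all 25 pairs are distinct (25 of 25).
Conclusion: YES.

YES


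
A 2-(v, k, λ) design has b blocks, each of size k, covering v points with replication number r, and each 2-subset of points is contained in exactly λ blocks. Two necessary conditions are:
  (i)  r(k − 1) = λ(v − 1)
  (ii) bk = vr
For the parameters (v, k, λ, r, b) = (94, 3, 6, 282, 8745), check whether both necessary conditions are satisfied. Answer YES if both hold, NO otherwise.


Condition (i): r(k − 1) = 282·2 = 564; λ(v − 1) = 6·93 = 558. Match? NO.
Condition (ii): bk = 8745·3 = 26235; vr = 94·282 = 26508. Match? NO.
Both conditions hold? NO.

NO


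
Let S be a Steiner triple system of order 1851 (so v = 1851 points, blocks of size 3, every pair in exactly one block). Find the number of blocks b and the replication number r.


An STS(v) is a 2-(v, 3, 1) BIBD: block size k = 3, λ = 1.
Replication: r(k − 1) = λ(v − 1) ⇒ r·2 = 1851 − 1 = 1850 ⇒ r = 925.
Block count: bk = vr ⇒ b·3 = 1851·925 = 1712175 ⇒ b = 570725.
(Check via b = v(v − 1)/6 = 1851·1850/6 = 3424350/6 = 570725.)

r = 925, b = 570725.


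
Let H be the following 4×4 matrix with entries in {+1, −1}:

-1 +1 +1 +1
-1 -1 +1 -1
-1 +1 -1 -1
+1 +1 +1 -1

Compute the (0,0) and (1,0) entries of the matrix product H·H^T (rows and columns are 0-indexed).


Row 0 of H: [-1, 1, 1, 1].
Row 1 of H: [-1, -1, 1, -1].
(H·H^T)[0][0] = Σ_j H[0][j]·H[0][j] = (-1)² + (1)² + (1)² + (1)² = 1 + 1 + 1 + 1 = 4.
(H·H^T)[1][0] = Σ_j H[1][j]·H[0][j] = (-1)·(-1) + (-1)·(1) + (1)·(1) + (-1)·(1) = 1 + -1 + 1 + -1 = 0.
So rows 1 and 0 are orthogonal; the diagonal entry equals n = 4.

(0,0) entry = 4; (1,0) entry = 0.


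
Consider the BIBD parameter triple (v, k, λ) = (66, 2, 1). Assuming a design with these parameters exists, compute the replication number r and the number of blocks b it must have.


Any 2-(v, k, λ) BIBD satisfies two necessary conditions:
  (i)  Each point sits in r blocks, and counting incidences through any fixed point gives r(k − 1) = λ(v − 1), so r = λ(v − 1)/(k − 1).
  (ii) Total incidences bk = vr, so b = vr/k.
Step 1: r = λ(v − 1)/(k − 1) = 1·(66 − 1)/(2 − 1) = 1·65/1 = 65/1 = 65.
Step 2: b = vr/k = 66·65/2 = 4290/2 = 2145.
Check integrality: r = 65 ∈ Z ✓, b = 2145 ∈ Z ✓.
(These identities are necessary conditions: they determine r and b for any design with these parameters, but do not by themselves prove that one exists.)

r = 65, b = 2145.


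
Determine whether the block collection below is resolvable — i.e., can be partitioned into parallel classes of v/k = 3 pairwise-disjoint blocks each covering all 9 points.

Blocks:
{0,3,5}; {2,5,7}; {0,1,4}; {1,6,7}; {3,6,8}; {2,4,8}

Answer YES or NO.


v = 9, block size k = 3, number of blocks = 6.
For resolvability, blocks must partition into parallel classes of size v/k = 3.
Total blocks must therefore be a multiple of 3: 6 = 3·2 + 0 ⇒ divisible ✓.
Greedy packing gives 2 candidate class(es). Each should be a full parallel class (size 3, covers all 9 points).
  Class 1 (3 blocks): {0,3,5}; {1,6,7}; {2,4,8}. Points covered: [0, 1, 2, 3, 4, 5, 6, 7, 8].
  Class 2 (3 blocks): {2,5,7}; {0,1,4}; {3,6,8}. Points covered: [0, 1, 2, 3, 4, 5, 6, 7, 8].
All classes full (size 3)? YES. All classes cover every point? YES.
Resolvable? YES.

YES


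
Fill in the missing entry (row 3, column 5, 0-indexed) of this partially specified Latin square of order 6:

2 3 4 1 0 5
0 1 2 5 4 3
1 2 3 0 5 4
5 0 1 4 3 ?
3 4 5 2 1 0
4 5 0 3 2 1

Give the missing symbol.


Row 3 contains symbols [0, 1, 3, 4, 5] — missing [2].
Column 5 contains symbols [0, 1, 3, 4, 5] — missing [2].
The missing symbol must appear in both missing sets; intersection = [2].
Therefore the hidden value is 2.

Missing value = 2.


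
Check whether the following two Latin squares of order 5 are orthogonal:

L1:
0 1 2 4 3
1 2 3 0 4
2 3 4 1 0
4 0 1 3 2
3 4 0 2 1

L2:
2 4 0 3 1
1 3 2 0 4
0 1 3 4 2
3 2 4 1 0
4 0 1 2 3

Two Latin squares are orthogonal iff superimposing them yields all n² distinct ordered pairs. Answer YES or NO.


Form the n² = 25 superimposed pairs (L1[i][j], L2[i][j]), row by row (rows and columns indexed from 0):
row 0: (0,2) (1,4) (2,0) (4,3) (3,1)
row 1: (1,1) (2,3) (3,2) (0,0) (4,4)
row 2: (2,0) (3,1) (4,3) (1,4) (0,2)
row 3: (4,3) (0,2) (1,4) (3,1) (2,0)
row 4: (3,4) (4,0) (0,1) (2,2) (1,3)
Orthogonality requires all 25 pairs distinct.
But the pair (2,0) repeats: cell (0,2) has L1 = 2, L2 = 0, and cell (2,0) has L1 = 2, L2 = 0.
A repeated pair means some other pair never occurs (only 15 distinct pairs out of 25), so the squares are not orthogonal.
Conclusion: NO.

NO


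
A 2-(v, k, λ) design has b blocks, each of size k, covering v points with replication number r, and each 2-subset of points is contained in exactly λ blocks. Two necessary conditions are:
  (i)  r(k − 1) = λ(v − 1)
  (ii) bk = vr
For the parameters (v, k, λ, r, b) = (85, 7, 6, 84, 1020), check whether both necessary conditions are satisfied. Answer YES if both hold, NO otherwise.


Condition (i): r(k − 1) = 84·6 = 504; λ(v − 1) = 6·84 = 504. Match? YES.
Condition (ii): bk = 1020·7 = 7140; vr = 85·84 = 7140. Match? YES.
Both conditions hold? YES.

YES


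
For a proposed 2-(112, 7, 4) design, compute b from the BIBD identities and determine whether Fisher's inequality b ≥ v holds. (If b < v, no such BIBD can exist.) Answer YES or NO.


r = λ(v − 1)/(k − 1) = 4·111/6 = 74.
b = vr/k = 112·74/7 = 1184.
Fisher's inequality: b ≥ v ⇔ 1184 ≥ 112? YES.

YES


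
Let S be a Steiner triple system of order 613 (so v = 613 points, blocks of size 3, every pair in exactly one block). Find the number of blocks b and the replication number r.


An STS(v) is a 2-(v, 3, 1) BIBD: block size k = 3, λ = 1.
Replication: r(k − 1) = λ(v − 1) ⇒ r·2 = 613 − 1 = 612 ⇒ r = 306.
Block count: b = v(v − 1)/6 = 613·612/6 = 375156/6 = 62526.

r = 306, b = 62526.


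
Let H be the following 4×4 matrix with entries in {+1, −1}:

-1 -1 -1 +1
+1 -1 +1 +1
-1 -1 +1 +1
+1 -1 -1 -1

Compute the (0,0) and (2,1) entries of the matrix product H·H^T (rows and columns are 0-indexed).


Row 0 of H: [-1, -1, -1, 1].
Row 1 of H: [1, -1, 1, 1].
Row 2 of H: [-1, -1, 1, 1].
(H·H^T)[0][0] = Σ_j H[0][j]·H[0][j] = (-1)² + (-1)² + (-1)² + (1)² = 1 + 1 + 1 + 1 = 4.
(H·H^T)[2][1] = Σ_j H[2][j]·H[1][j] = (-1)·(1) + (-1)·(-1) + (1)·(1) + (1)·(1) = -1 + 1 + 1 + 1 = 2.
Rows 2 and 1 are not orthogonal (dot product = 2 ≠ 0), so H is not a Hadamard matrix.

(0,0) entry = 4; (2,1) entry = 2.


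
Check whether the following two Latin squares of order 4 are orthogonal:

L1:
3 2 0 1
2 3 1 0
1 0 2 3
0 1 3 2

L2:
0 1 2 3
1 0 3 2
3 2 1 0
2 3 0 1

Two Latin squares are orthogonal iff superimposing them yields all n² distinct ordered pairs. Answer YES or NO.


Form the n² = 16 superimposed pairs (L1[i][j], L2[i][j]), row by row (rows and columns indexed from 0):
row 0: (3,0) (2,1) (0,2) (1,3)
row 1: (2,1) (3,0) (1,3) (0,2)
row 2: (1,3) (0,2) (2,1) (3,0)
row 3: (0,2) (1,3) (3,0) (2,1)
Orthogonality requires all 16 pairs distinct.
But the pair (2,1) repeats: cell (0,1) has L1 = 2, L2 = 1, and cell (1,0) has L1 = 2, L2 = 1.
A repeated pair means some other pair never occurs (only 4 distinct pairs out of 16), so the squares are not orthogonal.
Conclusion: NO.

NO


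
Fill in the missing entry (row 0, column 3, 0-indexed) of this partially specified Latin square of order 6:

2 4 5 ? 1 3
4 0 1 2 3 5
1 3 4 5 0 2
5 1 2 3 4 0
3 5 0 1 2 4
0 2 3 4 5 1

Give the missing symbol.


Row 0 contains symbols [1, 2, 3, 4, 5] — missing [0].
Column 3 contains symbols [1, 2, 3, 4, 5] — missing [0].
The missing symbol must appear in both missing sets; intersection = [0].
Therefore the hidden value is 0.

Missing value = 0.


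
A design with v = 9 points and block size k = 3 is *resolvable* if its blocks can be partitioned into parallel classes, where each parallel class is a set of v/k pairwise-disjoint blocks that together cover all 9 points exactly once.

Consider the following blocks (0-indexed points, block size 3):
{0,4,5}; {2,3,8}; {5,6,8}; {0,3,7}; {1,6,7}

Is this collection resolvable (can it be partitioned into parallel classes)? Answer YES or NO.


v = 9, block size k = 3, number of blocks = 5.
For resolvability, blocks must partition into parallel classes of size v/k = 3.
Total blocks must therefore be a multiple of 3: 5 = 3·1 + 2 ⇒ not divisible ✗.
Resolvable? NO.

NO


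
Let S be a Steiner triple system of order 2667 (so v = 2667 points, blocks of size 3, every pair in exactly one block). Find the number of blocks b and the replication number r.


An STS(v) is a 2-(v, 3, 1) BIBD: block size k = 3, λ = 1.
Replication: r(k − 1) = λ(v − 1) ⇒ r·2 = 2667 − 1 = 2666 ⇒ r = 1333.
Block count: bk = vr ⇒ b·3 = 2667·1333 = 3555111 ⇒ b = 1185037.
(Check via b = v(v − 1)/6 = 2667·2666/6 = 7110222/6 = 1185037.)

r = 1333, b = 1185037.


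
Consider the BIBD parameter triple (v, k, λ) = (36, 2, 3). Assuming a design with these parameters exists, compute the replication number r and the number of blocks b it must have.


Any 2-(v, k, λ) BIBD satisfies two necessary conditions:
  (i)  Each point sits in r blocks, and counting incidences through any fixed point gives r(k − 1) = λ(v − 1), so r = λ(v − 1)/(k − 1).
  (ii) Total incidences bk = vr, so b = vr/k.
Step 1: r = λ(v − 1)/(k − 1) = 3·(36 − 1)/(2 − 1) = 3·35/1 = 105/1 = 105.
Step 2: b = vr/k = 36·105/2 = 3780/2 = 1890.
Check integrality: r = 105 ∈ Z ✓, b = 1890 ∈ Z ✓.
(These identities are necessary conditions: they determine r and b for any design with these parameters, but do not by themselves prove that one exists.)

r = 105, b = 1890.


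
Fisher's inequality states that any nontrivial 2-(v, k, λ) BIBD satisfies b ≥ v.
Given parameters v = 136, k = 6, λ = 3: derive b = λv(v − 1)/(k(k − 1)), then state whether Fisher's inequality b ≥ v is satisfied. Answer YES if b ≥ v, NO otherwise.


b = λv(v − 1)/(k(k − 1)) = 3·136·135/(6·5) = 55080/30 = 1836.
Compare with v = 136: b ≥ v, so Fisher's inequality holds.

YES


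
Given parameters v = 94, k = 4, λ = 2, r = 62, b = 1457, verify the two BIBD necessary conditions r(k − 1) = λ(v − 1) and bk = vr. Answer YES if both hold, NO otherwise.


Condition (i): r(k − 1) = 62·3 = 186; λ(v − 1) = 2·93 = 186. Match? YES.
Condition (ii): bk = 1457·4 = 5828; vr = 94·62 = 5828. Match? YES.
Both conditions hold? YES.

YES


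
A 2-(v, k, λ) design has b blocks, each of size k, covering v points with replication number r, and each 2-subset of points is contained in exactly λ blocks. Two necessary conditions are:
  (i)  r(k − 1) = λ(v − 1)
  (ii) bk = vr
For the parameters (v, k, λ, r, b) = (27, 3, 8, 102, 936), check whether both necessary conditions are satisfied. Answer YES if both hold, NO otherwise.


Condition (i): r(k − 1) = 102·2 = 204; λ(v − 1) = 8·26 = 208. Match? NO.
Condition (ii): bk = 936·3 = 2808; vr = 27·102 = 2754. Match? NO.
Both conditions hold? NO.

NO


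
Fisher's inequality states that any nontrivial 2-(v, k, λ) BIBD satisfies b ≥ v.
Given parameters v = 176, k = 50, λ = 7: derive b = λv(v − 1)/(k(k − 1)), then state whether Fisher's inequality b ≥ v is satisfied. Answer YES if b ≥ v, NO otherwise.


r = λ(v − 1)/(k − 1) = 7·175/49 = 25.
b = vr/k = 176·25/50 = 88.
Fisher's inequality: b ≥ v ⇔ 88 ≥ 176? NO.

NO


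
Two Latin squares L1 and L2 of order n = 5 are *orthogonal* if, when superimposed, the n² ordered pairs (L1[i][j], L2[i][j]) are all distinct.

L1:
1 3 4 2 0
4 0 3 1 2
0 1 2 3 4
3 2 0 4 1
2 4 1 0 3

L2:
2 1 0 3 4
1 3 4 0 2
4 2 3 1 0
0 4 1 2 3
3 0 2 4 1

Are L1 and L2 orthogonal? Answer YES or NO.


Form the n² = 25 superimposed pairs (L1[i][j], L2[i][j]), row by row (rows and columns indexed from 0):
row 0: (1,2) (3,1) (4,0) (2,3) (0,4)
row 1: (4,1) (0,3) (3,4) (1,0) (2,2)
row 2: (0,4) (1,2) (2,3) (3,1) (4,0)
row 3: (3,0) (2,4) (0,1) (4,2) (1,3)
row 4: (2,3) (4,0) (1,2) (0,4) (3,1)
Orthogonality requires all 25 pairs distinct.
But the pair (0,4) repeats: cell (0,4) has L1 = 0, L2 = 4, and cell (2,0) has L1 = 0, L2 = 4.
A repeated pair means some other pair never occurs (only 15 distinct pairs out of 25), so the squares are not orthogonal.
Conclusion: NO.

NO


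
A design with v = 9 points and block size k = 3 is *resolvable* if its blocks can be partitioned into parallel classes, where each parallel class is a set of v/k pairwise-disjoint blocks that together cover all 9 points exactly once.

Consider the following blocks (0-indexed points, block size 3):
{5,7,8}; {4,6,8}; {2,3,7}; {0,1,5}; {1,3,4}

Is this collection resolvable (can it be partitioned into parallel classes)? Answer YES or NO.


v = 9, block size k = 3, number of blocks = 5.
For resolvability, blocks must partition into parallel classes of size v/k = 3.
Total blocks must therefore be a multiple of 3: 5 = 3·1 + 2 ⇒ not divisible ✗.
Resolvable? NO.

NO


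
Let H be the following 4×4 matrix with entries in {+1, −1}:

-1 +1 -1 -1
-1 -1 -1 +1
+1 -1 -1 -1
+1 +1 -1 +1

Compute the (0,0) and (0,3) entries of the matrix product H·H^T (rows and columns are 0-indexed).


Row 0 of H: [-1, 1, -1, -1].
Row 3 of H: [1, 1, -1, 1].
(H·H^T)[0][0] = Σ_j H[0][j]·H[0][j] = (-1)² + (1)² + (-1)² + (-1)² = 1 + 1 + 1 + 1 = 4.
(H·H^T)[0][3] = Σ_j H[0][j]·H[3][j] = (-1)·(1) + (1)·(1) + (-1)·(-1) + (-1)·(1) = -1 + 1 + 1 + -1 = 0.
So rows 0 and 3 are orthogonal; the diagonal entry equals n = 4.

(0,0) entry = 4; (0,3) entry = 0.


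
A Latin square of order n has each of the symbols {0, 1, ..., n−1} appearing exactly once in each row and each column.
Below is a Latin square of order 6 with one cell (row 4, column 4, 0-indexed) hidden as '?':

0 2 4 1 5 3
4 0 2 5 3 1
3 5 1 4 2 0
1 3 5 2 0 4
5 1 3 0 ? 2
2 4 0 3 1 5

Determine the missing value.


Row 4 contains symbols [0, 1, 2, 3, 5] — missing [4].
Column 4 contains symbols [0, 1, 2, 3, 5] — missing [4].
The missing symbol must appear in both missing sets; intersection = [4].
Therefore the hidden value is 4.

Missing value = 4.


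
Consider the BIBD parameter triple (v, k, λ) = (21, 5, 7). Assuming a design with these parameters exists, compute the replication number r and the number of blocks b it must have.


Any 2-(v, k, λ) BIBD satisfies two necessary conditions:
  (i)  Each point sits in r blocks, and counting incidences through any fixed point gives r(k − 1) = λ(v − 1), so r = λ(v − 1)/(k − 1).
  (ii) Total incidences bk = vr, so b = vr/k.
Step 1: r = λ(v − 1)/(k − 1) = 7·(21 − 1)/(5 − 1) = 7·20/4 = 140/4 = 35.
Step 2: b = vr/k = 21·35/5 = 735/5 = 147.
Check integrality: r = 35 ∈ Z ✓, b = 147 ∈ Z ✓.
(These identities are necessary conditions: they determine r and b for any design with these parameters, but do not by themselves prove that one exists.)

r = 35, b = 147.


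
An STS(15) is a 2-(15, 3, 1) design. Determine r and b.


An STS(v) is a 2-(v, 3, 1) BIBD: block size k = 3, λ = 1.
Replication: r(k − 1) = λ(v − 1) ⇒ r·2 = 15 − 1 = 14 ⇒ r = 7.
Block count: b = v(v − 1)/6 = 15·14/6 = 210/6 = 35.
(Check via bk = vr: 35·3 = 105 = 15·7 = 105 ✓.)

r = 7, b = 35.
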